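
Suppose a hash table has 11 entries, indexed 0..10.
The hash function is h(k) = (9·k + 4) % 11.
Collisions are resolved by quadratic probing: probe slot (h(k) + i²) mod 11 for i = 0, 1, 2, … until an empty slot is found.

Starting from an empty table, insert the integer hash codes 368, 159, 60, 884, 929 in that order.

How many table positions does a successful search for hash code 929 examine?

Insert 368: h=5, slot 5 empty -> index 5.
Insert 159: h=5, slot 5 occupied -> index 6.
Insert 60: h=5, slots 5,6 occupied -> index 9.
Insert 884: h=7, slot 7 empty -> index 7.
Insert 929: h=5, slots 5,6,9 occupied -> index 3.
Table: [., ., ., 929, ., 368, 159, 884, ., 60, .]
Lookup 929: h=5, probe 5,6,9,3 → found at 3.

4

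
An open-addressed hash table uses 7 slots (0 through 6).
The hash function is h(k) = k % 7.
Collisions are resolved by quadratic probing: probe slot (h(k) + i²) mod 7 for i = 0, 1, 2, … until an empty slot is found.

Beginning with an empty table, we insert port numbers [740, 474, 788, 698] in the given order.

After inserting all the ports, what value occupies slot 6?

474

Insert 740: h=5, slot 5 empty => index 5.
Insert 474: h=5, slot 5 occupied => index 6.
Insert 788: h=4, slot 4 empty => index 4.
Insert 698: h=5, slots 5,6 occupied => index 2.
Table: [_, _, 698, _, 788, 740, 474]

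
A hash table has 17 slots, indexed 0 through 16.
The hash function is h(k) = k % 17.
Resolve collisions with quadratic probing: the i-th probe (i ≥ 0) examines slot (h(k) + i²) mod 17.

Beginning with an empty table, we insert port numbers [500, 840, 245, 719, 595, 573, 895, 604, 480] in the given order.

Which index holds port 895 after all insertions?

15

Insert 500: h=7, slot 7 empty -> index 7.
Insert 840: h=7, slot 7 occupied -> index 8.
Insert 245: h=7, slots 7,8 occupied -> index 11.
Insert 719: h=5, slot 5 empty -> index 5.
Insert 595: h=0, slot 0 empty -> index 0.
Insert 573: h=12, slot 12 empty -> index 12.
Insert 895: h=11, slots 11,12 occupied -> index 15.
Insert 604: h=9, slot 9 empty -> index 9.
Insert 480: h=4, slot 4 empty -> index 4.
Table: [595, ∅, ∅, ∅, 480, 719, ∅, 500, 840, 604, ∅, 245, 573, ∅, ∅, 895, ∅]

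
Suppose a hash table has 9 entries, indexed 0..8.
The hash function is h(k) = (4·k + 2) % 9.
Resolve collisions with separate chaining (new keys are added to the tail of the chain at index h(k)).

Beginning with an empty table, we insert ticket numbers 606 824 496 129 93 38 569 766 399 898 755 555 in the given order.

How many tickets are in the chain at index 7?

606 → bucket 5
824 → bucket 4
496 → bucket 6
129 → bucket 5 (collision)
93 → bucket 5 (collision)
38 → bucket 1
569 → bucket 1 (collision)
766 → bucket 6 (collision)
399 → bucket 5 (collision)
898 → bucket 3
755 → bucket 7
555 → bucket 8
Final buckets:
0: -
1: 38 -> 569
2: -
3: 898
4: 824
5: 606 -> 129 -> 93 -> 399
6: 496 -> 766
7: 755
8: 555

1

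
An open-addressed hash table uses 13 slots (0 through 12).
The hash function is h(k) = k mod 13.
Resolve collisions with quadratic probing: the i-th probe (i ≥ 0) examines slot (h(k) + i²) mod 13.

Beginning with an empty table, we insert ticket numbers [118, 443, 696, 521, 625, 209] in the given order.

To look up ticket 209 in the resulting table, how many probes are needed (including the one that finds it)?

5

118 hashes to 1; slot 1 is free → place at 1.
443 hashes to 1; 1 taken → place at 2.
696 hashes to 7; slot 7 is free → place at 7.
521 hashes to 1; 1,2 taken → place at 5.
625 hashes to 1; 1,2,5 taken → place at 10.
209 hashes to 1; 1,2,5,10 taken → place at 4.
Table: [., 118, 443, ., 209, 521, ., 696, ., ., 625, ., .]
Lookup 209: h=1, probe 1,2,5,10,4 → found at 4.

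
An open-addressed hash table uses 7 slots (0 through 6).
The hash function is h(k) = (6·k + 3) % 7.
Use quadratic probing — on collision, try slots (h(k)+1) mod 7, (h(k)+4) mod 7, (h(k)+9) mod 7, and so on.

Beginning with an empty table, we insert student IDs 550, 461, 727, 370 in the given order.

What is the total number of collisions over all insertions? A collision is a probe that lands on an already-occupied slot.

550: h=6 -> slot 6
461: h=4 -> slot 4
727: h=4, probe 4,5 -> slot 5
370: h=4, probe 4,5,1 -> slot 1
Table: [-, 370, -, -, 461, 727, 550]

3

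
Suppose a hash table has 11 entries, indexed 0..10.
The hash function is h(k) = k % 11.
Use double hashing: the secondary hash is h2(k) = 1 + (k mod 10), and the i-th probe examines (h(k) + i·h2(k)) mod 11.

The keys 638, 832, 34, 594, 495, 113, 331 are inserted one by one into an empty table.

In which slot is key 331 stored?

638: h=0 -> slot 0
832: h=7 -> slot 7
34: h=1 -> slot 1
594: h=0, h2=5, probe 0,5 -> slot 5
495: h=0, h2=6, probe 0,6 -> slot 6
113: h=3 -> slot 3
331: h=1, h2=2, probe 1,3,5,7,9 -> slot 9
Table: [638, 34, ., 113, ., 594, 495, 832, ., 331, .]

9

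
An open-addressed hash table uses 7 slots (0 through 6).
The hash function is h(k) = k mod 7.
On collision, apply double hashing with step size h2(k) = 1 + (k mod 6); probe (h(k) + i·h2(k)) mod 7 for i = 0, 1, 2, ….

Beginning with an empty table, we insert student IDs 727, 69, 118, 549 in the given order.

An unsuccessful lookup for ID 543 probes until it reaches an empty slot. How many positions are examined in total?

2

Insert 727: h=6, slot 6 empty → index 6.
Insert 69: h=6, h2=4, slot 6 occupied → index 3.
Insert 118: h=6, h2=5, slot 6 occupied → index 4.
Insert 549: h=3, h2=4, slot 3 occupied → index 0.
Table: [549, -, -, 69, 118, -, 727]
Lookup 543: h=4, h2=4, probe 4,1 → slot 1 empty, not found.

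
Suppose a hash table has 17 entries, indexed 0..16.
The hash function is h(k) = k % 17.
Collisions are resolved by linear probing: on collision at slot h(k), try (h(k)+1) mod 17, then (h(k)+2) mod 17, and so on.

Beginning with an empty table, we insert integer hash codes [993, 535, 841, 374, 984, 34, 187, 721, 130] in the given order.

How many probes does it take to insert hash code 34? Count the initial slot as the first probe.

2

993: h=7 -> slot 7
535: h=8 -> slot 8
841: h=8, probe 8,9 -> slot 9
374: h=0 -> slot 0
984: h=15 -> slot 15
34: h=0, probe 0,1 -> slot 1
187: h=0, probe 0,1,2 -> slot 2
721: h=7, probe 7,8,9,10 -> slot 10
130: h=11 -> slot 11
Table: [374, 34, 187, _, _, _, _, 993, 535, 841, 721, 130, _, _, _, 984, _]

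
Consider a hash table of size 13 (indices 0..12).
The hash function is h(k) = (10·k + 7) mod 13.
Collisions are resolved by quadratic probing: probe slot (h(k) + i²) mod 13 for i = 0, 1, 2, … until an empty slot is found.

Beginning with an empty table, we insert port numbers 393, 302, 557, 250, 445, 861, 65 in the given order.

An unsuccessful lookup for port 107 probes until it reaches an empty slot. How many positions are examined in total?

Insert 393: h=11, slot 11 empty -> index 11.
Insert 302: h=11, slot 11 occupied -> index 12.
Insert 557: h=0, slot 0 empty -> index 0.
Insert 250: h=11, slots 11,12 occupied -> index 2.
Insert 445: h=11, slots 11,12,2 occupied -> index 7.
Insert 861: h=11, slots 11,12,2,7 occupied -> index 1.
Insert 65: h=7, slot 7 occupied -> index 8.
Table: [557, 861, 250, ∅, ∅, ∅, ∅, 445, 65, ∅, ∅, 393, 302]
Lookup 107: h=11, probe 11,12,2,7,1,10 → slot 10 empty, not found.

6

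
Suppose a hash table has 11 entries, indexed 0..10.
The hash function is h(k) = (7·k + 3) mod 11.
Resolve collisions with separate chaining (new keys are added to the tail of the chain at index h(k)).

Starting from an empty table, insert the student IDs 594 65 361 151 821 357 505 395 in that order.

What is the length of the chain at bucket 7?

594 → bucket 3
65 → bucket 7
361 → bucket 0
151 → bucket 4
821 → bucket 8
357 → bucket 5
505 → bucket 7 (collision)
395 → bucket 7 (collision)
Final buckets:
0: 361
1: -
2: -
3: 594
4: 151
5: 357
6: -
7: 65 -> 505 -> 395
8: 821
9: -
10: -

3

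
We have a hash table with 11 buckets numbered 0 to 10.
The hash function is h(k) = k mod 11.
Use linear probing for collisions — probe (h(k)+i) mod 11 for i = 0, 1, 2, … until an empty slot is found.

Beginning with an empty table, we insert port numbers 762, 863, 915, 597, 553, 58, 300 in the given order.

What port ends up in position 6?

553

762 hashes to 3; slot 3 is free -> place at 3.
863 hashes to 5; slot 5 is free -> place at 5.
915 hashes to 2; slot 2 is free -> place at 2.
597 hashes to 3; 3 taken -> place at 4.
553 hashes to 3; 3,4,5 taken -> place at 6.
58 hashes to 3; 3,4,5,6 taken -> place at 7.
300 hashes to 3; 3,4,5,6,7 taken -> place at 8.
Table: [∅, ∅, 915, 762, 597, 863, 553, 58, 300, ∅, ∅]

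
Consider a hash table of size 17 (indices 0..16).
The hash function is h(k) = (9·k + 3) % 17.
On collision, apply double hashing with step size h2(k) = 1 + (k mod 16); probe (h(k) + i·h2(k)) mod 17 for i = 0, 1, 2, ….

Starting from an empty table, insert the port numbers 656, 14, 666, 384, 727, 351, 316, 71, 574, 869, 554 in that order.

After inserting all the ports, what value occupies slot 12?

Insert 656: h=8, slot 8 empty -> index 8.
Insert 14: h=10, slot 10 empty -> index 10.
Insert 666: h=13, slot 13 empty -> index 13.
Insert 384: h=8, h2=1, slot 8 occupied -> index 9.
Insert 727: h=1, slot 1 empty -> index 1.
Insert 351: h=0, slot 0 empty -> index 0.
Insert 316: h=8, h2=13, slot 8 occupied -> index 4.
Insert 71: h=13, h2=8, slots 13,4 occupied -> index 12.
Insert 574: h=1, h2=15, slot 1 occupied -> index 16.
Insert 869: h=4, h2=6, slots 4,10,16 occupied -> index 5.
Insert 554: h=8, h2=11, slot 8 occupied -> index 2.
Table: [351, 727, 554, _, 316, 869, _, _, 656, 384, 14, _, 71, 666, _, _, 574]

71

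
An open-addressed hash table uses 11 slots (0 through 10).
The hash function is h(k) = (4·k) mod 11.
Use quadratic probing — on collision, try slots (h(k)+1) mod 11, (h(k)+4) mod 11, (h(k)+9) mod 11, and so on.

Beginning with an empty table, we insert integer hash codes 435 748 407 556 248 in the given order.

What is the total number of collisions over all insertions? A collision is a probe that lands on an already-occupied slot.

Insert 435: h=2, slot 2 empty => index 2.
Insert 748: h=0, slot 0 empty => index 0.
Insert 407: h=0, slot 0 occupied => index 1.
Insert 556: h=2, slot 2 occupied => index 3.
Insert 248: h=2, slots 2,3 occupied => index 6.
Table: [748, 407, 435, 556, _, _, 248, _, _, _, _]

4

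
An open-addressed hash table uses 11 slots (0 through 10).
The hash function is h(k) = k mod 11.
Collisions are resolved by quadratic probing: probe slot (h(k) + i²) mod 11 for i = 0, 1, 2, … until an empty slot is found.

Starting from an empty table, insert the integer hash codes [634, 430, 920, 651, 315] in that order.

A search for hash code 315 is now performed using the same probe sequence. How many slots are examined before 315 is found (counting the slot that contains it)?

634: h=7 -> slot 7
430: h=1 -> slot 1
920: h=7, probe 7,8 -> slot 8
651: h=2 -> slot 2
315: h=7, probe 7,8,0 -> slot 0
Table: [315, 430, 651, ., ., ., ., 634, 920, ., .]
Lookup 315: h=7, probe 7,8,0 → found at 0.

3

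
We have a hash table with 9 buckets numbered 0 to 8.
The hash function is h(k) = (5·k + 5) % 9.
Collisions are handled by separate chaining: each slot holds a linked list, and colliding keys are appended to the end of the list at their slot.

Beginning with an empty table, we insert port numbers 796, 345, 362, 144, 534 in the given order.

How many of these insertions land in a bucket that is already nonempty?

1

Insert 796: h=7, bucket 7 empty → new chain.
Insert 345: h=2, bucket 2 empty → new chain.
Insert 362: h=6, bucket 6 empty → new chain.
Insert 144: h=5, bucket 5 empty → new chain.
Insert 534: h=2, bucket 2 nonempty → append to chain.
Final buckets:
0: -
1: -
2: 345 -> 534
3: -
4: -
5: 144
6: 362
7: 796
8: -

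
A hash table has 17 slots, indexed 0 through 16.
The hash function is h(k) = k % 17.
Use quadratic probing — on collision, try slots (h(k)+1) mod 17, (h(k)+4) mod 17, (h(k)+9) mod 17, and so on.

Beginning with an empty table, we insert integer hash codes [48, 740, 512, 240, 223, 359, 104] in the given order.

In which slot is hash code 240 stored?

3

Insert 48: h=14, slot 14 empty => index 14.
Insert 740: h=9, slot 9 empty => index 9.
Insert 512: h=2, slot 2 empty => index 2.
Insert 240: h=2, slot 2 occupied => index 3.
Insert 223: h=2, slots 2,3 occupied => index 6.
Insert 359: h=2, slots 2,3,6 occupied => index 11.
Insert 104: h=2, slots 2,3,6,11 occupied => index 1.
Table: [_, 104, 512, 240, _, _, 223, _, _, 740, _, 359, _, _, 48, _, _]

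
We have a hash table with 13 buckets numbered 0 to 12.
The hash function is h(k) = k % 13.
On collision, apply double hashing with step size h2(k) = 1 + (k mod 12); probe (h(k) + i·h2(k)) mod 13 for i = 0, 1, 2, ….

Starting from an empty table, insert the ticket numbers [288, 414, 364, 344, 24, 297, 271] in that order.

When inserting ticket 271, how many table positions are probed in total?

3

Insert 288: h=2, slot 2 empty => index 2.
Insert 414: h=11, slot 11 empty => index 11.
Insert 364: h=0, slot 0 empty => index 0.
Insert 344: h=6, slot 6 empty => index 6.
Insert 24: h=11, h2=1, slot 11 occupied => index 12.
Insert 297: h=11, h2=10, slot 11 occupied => index 8.
Insert 271: h=11, h2=8, slots 11,6 occupied => index 1.
Table: [364, 271, 288, ∅, ∅, ∅, 344, ∅, 297, ∅, ∅, 414, 24]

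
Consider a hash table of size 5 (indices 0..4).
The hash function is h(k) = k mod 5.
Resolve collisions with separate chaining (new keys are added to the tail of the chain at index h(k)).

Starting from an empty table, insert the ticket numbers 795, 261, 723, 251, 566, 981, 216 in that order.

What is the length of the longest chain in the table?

5

795 → bucket 0
261 → bucket 1
723 → bucket 3
251 → bucket 1 (collision)
566 → bucket 1 (collision)
981 → bucket 1 (collision)
216 → bucket 1 (collision)
Final buckets:
0: 795
1: 261 -> 251 -> 566 -> 981 -> 216
2: -
3: 723
4: -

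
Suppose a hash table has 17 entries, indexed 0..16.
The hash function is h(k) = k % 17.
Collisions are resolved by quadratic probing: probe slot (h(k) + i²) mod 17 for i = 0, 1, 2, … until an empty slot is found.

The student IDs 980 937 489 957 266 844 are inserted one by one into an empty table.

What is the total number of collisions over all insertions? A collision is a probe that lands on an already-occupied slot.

3

980 hashes to 11; slot 11 is free -> place at 11.
937 hashes to 2; slot 2 is free -> place at 2.
489 hashes to 13; slot 13 is free -> place at 13.
957 hashes to 5; slot 5 is free -> place at 5.
266 hashes to 11; 11 taken -> place at 12.
844 hashes to 11; 11,12 taken -> place at 15.
Table: [∅, ∅, 937, ∅, ∅, 957, ∅, ∅, ∅, ∅, ∅, 980, 266, 489, ∅, 844, ∅]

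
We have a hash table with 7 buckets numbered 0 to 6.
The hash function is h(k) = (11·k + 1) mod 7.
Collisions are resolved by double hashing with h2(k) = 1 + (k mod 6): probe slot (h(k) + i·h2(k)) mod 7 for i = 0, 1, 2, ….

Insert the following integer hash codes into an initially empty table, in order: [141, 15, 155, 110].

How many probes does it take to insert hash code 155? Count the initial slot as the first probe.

2

141: h=5 → slot 5
15: h=5, h2=4, probe 5,2 → slot 2
155: h=5, h2=6, probe 5,4 → slot 4
110: h=0 → slot 0
Table: [110, ., 15, ., 155, 141, .]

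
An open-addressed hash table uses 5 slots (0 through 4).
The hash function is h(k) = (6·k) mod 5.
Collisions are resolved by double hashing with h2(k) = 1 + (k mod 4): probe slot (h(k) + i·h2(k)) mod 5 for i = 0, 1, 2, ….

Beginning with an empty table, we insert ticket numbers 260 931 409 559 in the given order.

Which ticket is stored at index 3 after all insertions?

260: h=0 → slot 0
931: h=1 → slot 1
409: h=4 → slot 4
559: h=4, h2=4, probe 4,3 → slot 3
Table: [260, 931, _, 559, 409]

559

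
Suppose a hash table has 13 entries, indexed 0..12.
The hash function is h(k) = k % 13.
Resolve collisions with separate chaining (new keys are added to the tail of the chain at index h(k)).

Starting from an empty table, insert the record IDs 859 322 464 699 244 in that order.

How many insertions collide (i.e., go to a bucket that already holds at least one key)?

859 → bucket 1
322 → bucket 10
464 → bucket 9
699 → bucket 10 (collision)
244 → bucket 10 (collision)
Final buckets:
0: -
1: 859
2: -
3: -
4: -
5: -
6: -
7: -
8: -
9: 464
10: 322 -> 699 -> 244
11: -
12: -

2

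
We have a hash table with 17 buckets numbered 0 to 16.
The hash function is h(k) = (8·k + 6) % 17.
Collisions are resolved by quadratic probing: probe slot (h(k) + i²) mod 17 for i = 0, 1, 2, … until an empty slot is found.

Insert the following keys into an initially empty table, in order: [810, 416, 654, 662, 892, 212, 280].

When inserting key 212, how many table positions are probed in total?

4

Insert 810: h=9, slot 9 empty => index 9.
Insert 416: h=2, slot 2 empty => index 2.
Insert 654: h=2, slot 2 occupied => index 3.
Insert 662: h=15, slot 15 empty => index 15.
Insert 892: h=2, slots 2,3 occupied => index 6.
Insert 212: h=2, slots 2,3,6 occupied => index 11.
Insert 280: h=2, slots 2,3,6,11 occupied => index 1.
Table: [_, 280, 416, 654, _, _, 892, _, _, 810, _, 212, _, _, _, 662, _]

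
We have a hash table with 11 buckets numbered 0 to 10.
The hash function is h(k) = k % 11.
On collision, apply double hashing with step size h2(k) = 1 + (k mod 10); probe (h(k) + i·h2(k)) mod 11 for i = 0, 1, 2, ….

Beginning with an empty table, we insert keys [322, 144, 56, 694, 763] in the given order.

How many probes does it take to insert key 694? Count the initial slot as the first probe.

2

322 hashes to 3; slot 3 is free => place at 3.
144 hashes to 1; slot 1 is free => place at 1.
56 hashes to 1, h2=7; 1 taken => place at 8.
694 hashes to 1, h2=5; 1 taken => place at 6.
763 hashes to 4; slot 4 is free => place at 4.
Table: [., 144, ., 322, 763, ., 694, ., 56, ., .]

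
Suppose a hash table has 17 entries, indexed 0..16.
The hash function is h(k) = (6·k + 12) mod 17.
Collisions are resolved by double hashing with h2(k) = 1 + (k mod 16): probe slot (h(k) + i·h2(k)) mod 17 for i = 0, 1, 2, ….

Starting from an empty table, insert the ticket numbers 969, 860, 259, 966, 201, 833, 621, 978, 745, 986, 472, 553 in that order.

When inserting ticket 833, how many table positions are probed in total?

Insert 969: h=12, slot 12 empty -> index 12.
Insert 860: h=4, slot 4 empty -> index 4.
Insert 259: h=2, slot 2 empty -> index 2.
Insert 966: h=11, slot 11 empty -> index 11.
Insert 201: h=11, h2=10, slots 11,4 occupied -> index 14.
Insert 833: h=12, h2=2, slots 12,14 occupied -> index 16.
Insert 621: h=15, slot 15 empty -> index 15.
Insert 978: h=15, h2=3, slot 15 occupied -> index 1.
Insert 745: h=11, h2=10, slots 11,4,14 occupied -> index 7.
Insert 986: h=12, h2=11, slot 12 occupied -> index 6.
Insert 472: h=5, slot 5 empty -> index 5.
Insert 553: h=15, h2=10, slot 15 occupied -> index 8.
Table: [∅, 978, 259, ∅, 860, 472, 986, 745, 553, ∅, ∅, 966, 969, ∅, 201, 621, 833]

3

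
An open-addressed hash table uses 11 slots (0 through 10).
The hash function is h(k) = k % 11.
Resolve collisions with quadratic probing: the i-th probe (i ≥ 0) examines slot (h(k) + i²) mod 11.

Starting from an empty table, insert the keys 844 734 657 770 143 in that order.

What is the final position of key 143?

844: h=8 => slot 8
734: h=8, probe 8,9 => slot 9
657: h=8, probe 8,9,1 => slot 1
770: h=0 => slot 0
143: h=0, probe 0,1,4 => slot 4
Table: [770, 657, ., ., 143, ., ., ., 844, 734, .]

4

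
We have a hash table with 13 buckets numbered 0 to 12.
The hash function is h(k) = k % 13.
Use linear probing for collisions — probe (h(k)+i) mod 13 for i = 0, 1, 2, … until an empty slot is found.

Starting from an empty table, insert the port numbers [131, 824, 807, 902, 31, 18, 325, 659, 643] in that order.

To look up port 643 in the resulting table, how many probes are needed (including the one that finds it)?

5

Insert 131: h=1, slot 1 empty -> index 1.
Insert 824: h=5, slot 5 empty -> index 5.
Insert 807: h=1, slot 1 occupied -> index 2.
Insert 902: h=5, slot 5 occupied -> index 6.
Insert 31: h=5, slots 5,6 occupied -> index 7.
Insert 18: h=5, slots 5,6,7 occupied -> index 8.
Insert 325: h=0, slot 0 empty -> index 0.
Insert 659: h=9, slot 9 empty -> index 9.
Insert 643: h=6, slots 6,7,8,9 occupied -> index 10.
Table: [325, 131, 807, ., ., 824, 902, 31, 18, 659, 643, ., .]
Lookup 643: h=6, probe 6,7,8,9,10 → found at 10.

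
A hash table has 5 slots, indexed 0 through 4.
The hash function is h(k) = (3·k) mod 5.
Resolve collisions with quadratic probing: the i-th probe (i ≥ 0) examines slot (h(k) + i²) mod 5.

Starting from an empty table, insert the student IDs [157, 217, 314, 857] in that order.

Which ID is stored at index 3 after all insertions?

314

157: h=1 -> slot 1
217: h=1, probe 1,2 -> slot 2
314: h=2, probe 2,3 -> slot 3
857: h=1, probe 1,2,0 -> slot 0
Table: [857, 157, 217, 314, -]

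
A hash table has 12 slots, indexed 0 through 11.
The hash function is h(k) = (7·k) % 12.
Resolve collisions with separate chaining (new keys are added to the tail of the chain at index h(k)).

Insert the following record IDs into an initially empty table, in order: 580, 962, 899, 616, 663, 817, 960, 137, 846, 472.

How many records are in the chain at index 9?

Insert 580: h=4, bucket 4 empty → new chain.
Insert 962: h=2, bucket 2 empty → new chain.
Insert 899: h=5, bucket 5 empty → new chain.
Insert 616: h=4, bucket 4 nonempty → append to chain.
Insert 663: h=9, bucket 9 empty → new chain.
Insert 817: h=7, bucket 7 empty → new chain.
Insert 960: h=0, bucket 0 empty → new chain.
Insert 137: h=11, bucket 11 empty → new chain.
Insert 846: h=6, bucket 6 empty → new chain.
Insert 472: h=4, bucket 4 nonempty → append to chain.
Final buckets:
0: 960
1: .
2: 962
3: .
4: 580 -> 616 -> 472
5: 899
6: 846
7: 817
8: .
9: 663
10: .
11: 137

1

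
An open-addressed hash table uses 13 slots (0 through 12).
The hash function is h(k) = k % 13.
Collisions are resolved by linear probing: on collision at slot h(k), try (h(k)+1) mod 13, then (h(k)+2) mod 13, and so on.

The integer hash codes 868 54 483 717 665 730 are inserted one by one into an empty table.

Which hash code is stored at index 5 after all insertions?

868: h=10 → slot 10
54: h=2 → slot 2
483: h=2, probe 2,3 → slot 3
717: h=2, probe 2,3,4 → slot 4
665: h=2, probe 2,3,4,5 → slot 5
730: h=2, probe 2,3,4,5,6 → slot 6
Table: [∅, ∅, 54, 483, 717, 665, 730, ∅, ∅, ∅, 868, ∅, ∅]

665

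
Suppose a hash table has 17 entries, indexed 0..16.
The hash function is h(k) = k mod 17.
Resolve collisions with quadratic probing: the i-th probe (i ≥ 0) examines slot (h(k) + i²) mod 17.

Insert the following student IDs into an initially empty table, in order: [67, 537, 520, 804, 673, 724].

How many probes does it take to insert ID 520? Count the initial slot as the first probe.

67 hashes to 16; slot 16 is free -> place at 16.
537 hashes to 10; slot 10 is free -> place at 10.
520 hashes to 10; 10 taken -> place at 11.
804 hashes to 5; slot 5 is free -> place at 5.
673 hashes to 10; 10,11 taken -> place at 14.
724 hashes to 10; 10,11,14 taken -> place at 2.
Table: [∅, ∅, 724, ∅, ∅, 804, ∅, ∅, ∅, ∅, 537, 520, ∅, ∅, 673, ∅, 67]

2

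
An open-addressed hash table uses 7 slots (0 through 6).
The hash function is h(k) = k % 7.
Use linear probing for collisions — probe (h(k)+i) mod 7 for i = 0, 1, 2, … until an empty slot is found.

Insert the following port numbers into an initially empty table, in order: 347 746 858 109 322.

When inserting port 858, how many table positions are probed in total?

3

347 hashes to 4; slot 4 is free => place at 4.
746 hashes to 4; 4 taken => place at 5.
858 hashes to 4; 4,5 taken => place at 6.
109 hashes to 4; 4,5,6 taken => place at 0.
322 hashes to 0; 0 taken => place at 1.
Table: [109, 322, —, —, 347, 746, 858]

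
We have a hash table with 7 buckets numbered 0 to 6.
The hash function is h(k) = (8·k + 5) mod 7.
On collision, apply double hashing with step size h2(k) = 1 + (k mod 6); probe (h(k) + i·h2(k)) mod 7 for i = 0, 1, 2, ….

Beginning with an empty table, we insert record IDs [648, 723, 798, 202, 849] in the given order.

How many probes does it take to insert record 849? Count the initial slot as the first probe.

648 hashes to 2; slot 2 is free => place at 2.
723 hashes to 0; slot 0 is free => place at 0.
798 hashes to 5; slot 5 is free => place at 5.
202 hashes to 4; slot 4 is free => place at 4.
849 hashes to 0, h2=4; 0,4 taken => place at 1.
Table: [723, 849, 648, _, 202, 798, _]

3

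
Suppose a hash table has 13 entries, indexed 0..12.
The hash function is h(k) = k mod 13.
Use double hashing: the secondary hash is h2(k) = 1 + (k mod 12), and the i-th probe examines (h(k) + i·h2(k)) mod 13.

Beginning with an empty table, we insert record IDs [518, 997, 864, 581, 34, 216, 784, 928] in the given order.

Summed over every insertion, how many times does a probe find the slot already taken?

518 hashes to 11; slot 11 is free → place at 11.
997 hashes to 9; slot 9 is free → place at 9.
864 hashes to 6; slot 6 is free → place at 6.
581 hashes to 9, h2=6; 9 taken → place at 2.
34 hashes to 8; slot 8 is free → place at 8.
216 hashes to 8, h2=1; 8,9 taken → place at 10.
784 hashes to 4; slot 4 is free → place at 4.
928 hashes to 5; slot 5 is free → place at 5.
Table: [∅, ∅, 581, ∅, 784, 928, 864, ∅, 34, 997, 216, 518, ∅]

3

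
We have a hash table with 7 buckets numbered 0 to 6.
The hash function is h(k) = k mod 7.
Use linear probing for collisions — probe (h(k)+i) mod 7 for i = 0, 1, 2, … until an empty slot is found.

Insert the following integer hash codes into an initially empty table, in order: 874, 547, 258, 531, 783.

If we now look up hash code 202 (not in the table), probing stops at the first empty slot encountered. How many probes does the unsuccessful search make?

6

874 hashes to 6; slot 6 is free -> place at 6.
547 hashes to 1; slot 1 is free -> place at 1.
258 hashes to 6; 6 taken -> place at 0.
531 hashes to 6; 6,0,1 taken -> place at 2.
783 hashes to 6; 6,0,1,2 taken -> place at 3.
Table: [258, 547, 531, 783, _, _, 874]
Lookup 202: h=6, probe 6,0,1,2,3,4 → slot 4 empty, not found.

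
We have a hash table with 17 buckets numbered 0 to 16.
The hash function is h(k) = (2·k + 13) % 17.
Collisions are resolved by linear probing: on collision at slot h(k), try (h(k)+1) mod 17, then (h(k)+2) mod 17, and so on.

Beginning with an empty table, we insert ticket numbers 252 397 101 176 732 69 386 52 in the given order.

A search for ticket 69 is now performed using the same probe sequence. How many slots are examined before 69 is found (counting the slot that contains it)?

2

252 hashes to 7; slot 7 is free -> place at 7.
397 hashes to 8; slot 8 is free -> place at 8.
101 hashes to 11; slot 11 is free -> place at 11.
176 hashes to 8; 8 taken -> place at 9.
732 hashes to 15; slot 15 is free -> place at 15.
69 hashes to 15; 15 taken -> place at 16.
386 hashes to 3; slot 3 is free -> place at 3.
52 hashes to 15; 15,16 taken -> place at 0.
Table: [52, ., ., 386, ., ., ., 252, 397, 176, ., 101, ., ., ., 732, 69]
Lookup 69: h=15, probe 15,16 → found at 16.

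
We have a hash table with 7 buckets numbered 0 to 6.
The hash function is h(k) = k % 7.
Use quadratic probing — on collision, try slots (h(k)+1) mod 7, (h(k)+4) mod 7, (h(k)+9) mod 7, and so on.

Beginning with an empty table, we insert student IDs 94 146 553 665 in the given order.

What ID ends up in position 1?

94: h=3 → slot 3
146: h=6 → slot 6
553: h=0 → slot 0
665: h=0, probe 0,1 → slot 1
Table: [553, 665, ., 94, ., ., 146]

665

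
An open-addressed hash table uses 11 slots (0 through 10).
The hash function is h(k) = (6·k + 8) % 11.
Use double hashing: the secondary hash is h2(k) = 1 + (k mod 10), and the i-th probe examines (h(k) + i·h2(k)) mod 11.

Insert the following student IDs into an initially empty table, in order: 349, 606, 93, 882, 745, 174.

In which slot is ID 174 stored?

6

349: h=1 -> slot 1
606: h=3 -> slot 3
93: h=5 -> slot 5
882: h=9 -> slot 9
745: h=1, h2=6, probe 1,7 -> slot 7
174: h=7, h2=5, probe 7,1,6 -> slot 6
Table: [—, 349, —, 606, —, 93, 174, 745, —, 882, —]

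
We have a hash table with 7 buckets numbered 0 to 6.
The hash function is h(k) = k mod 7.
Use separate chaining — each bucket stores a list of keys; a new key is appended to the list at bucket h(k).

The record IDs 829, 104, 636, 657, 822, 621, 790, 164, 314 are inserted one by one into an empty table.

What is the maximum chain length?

829 -> bucket 3
104 -> bucket 6
636 -> bucket 6 (collision)
657 -> bucket 6 (collision)
822 -> bucket 3 (collision)
621 -> bucket 5
790 -> bucket 6 (collision)
164 -> bucket 3 (collision)
314 -> bucket 6 (collision)
Final buckets:
0: ∅
1: ∅
2: ∅
3: 829 -> 822 -> 164
4: ∅
5: 621
6: 104 -> 636 -> 657 -> 790 -> 314

5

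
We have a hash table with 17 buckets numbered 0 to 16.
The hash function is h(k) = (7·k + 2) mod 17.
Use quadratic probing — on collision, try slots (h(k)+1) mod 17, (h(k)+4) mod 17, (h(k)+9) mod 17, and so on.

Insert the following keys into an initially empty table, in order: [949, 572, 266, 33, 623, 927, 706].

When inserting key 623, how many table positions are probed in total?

4

949 hashes to 15; slot 15 is free -> place at 15.
572 hashes to 11; slot 11 is free -> place at 11.
266 hashes to 11; 11 taken -> place at 12.
33 hashes to 12; 12 taken -> place at 13.
623 hashes to 11; 11,12,15 taken -> place at 3.
927 hashes to 14; slot 14 is free -> place at 14.
706 hashes to 14; 14,15 taken -> place at 1.
Table: [∅, 706, ∅, 623, ∅, ∅, ∅, ∅, ∅, ∅, ∅, 572, 266, 33, 927, 949, ∅]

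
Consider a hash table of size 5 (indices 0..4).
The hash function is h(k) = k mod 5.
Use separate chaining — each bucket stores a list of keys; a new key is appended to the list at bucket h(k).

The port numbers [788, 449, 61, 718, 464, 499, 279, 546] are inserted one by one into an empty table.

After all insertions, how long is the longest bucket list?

4

788 → bucket 3
449 → bucket 4
61 → bucket 1
718 → bucket 3 (collision)
464 → bucket 4 (collision)
499 → bucket 4 (collision)
279 → bucket 4 (collision)
546 → bucket 1 (collision)
Final buckets:
0: ∅
1: 61 -> 546
2: ∅
3: 788 -> 718
4: 449 -> 464 -> 499 -> 279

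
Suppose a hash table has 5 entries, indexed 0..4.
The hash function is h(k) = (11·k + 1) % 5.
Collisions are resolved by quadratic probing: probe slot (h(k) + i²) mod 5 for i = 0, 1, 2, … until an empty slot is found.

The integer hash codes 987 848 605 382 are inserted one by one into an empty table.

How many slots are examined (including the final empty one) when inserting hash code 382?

3

987 hashes to 3; slot 3 is free => place at 3.
848 hashes to 4; slot 4 is free => place at 4.
605 hashes to 1; slot 1 is free => place at 1.
382 hashes to 3; 3,4 taken => place at 2.
Table: [—, 605, 382, 987, 848]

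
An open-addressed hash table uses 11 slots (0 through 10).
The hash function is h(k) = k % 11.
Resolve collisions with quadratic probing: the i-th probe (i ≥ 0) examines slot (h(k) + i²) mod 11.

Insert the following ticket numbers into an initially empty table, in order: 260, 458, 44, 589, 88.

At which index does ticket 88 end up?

1

260 hashes to 7; slot 7 is free -> place at 7.
458 hashes to 7; 7 taken -> place at 8.
44 hashes to 0; slot 0 is free -> place at 0.
589 hashes to 6; slot 6 is free -> place at 6.
88 hashes to 0; 0 taken -> place at 1.
Table: [44, 88, ∅, ∅, ∅, ∅, 589, 260, 458, ∅, ∅]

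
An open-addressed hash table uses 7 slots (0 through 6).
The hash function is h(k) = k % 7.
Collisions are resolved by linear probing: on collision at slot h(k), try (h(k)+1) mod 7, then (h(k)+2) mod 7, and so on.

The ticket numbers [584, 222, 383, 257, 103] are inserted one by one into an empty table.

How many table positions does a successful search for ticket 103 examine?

584: h=3 -> slot 3
222: h=5 -> slot 5
383: h=5, probe 5,6 -> slot 6
257: h=5, probe 5,6,0 -> slot 0
103: h=5, probe 5,6,0,1 -> slot 1
Table: [257, 103, ∅, 584, ∅, 222, 383]
Lookup 103: h=5, probe 5,6,0,1 → found at 1.

4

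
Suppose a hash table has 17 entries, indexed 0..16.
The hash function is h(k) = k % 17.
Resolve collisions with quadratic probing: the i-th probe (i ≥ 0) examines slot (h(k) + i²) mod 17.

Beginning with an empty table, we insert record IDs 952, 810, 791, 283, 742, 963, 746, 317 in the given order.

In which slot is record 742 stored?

15

952: h=0 => slot 0
810: h=11 => slot 11
791: h=9 => slot 9
283: h=11, probe 11,12 => slot 12
742: h=11, probe 11,12,15 => slot 15
963: h=11, probe 11,12,15,3 => slot 3
746: h=15, probe 15,16 => slot 16
317: h=11, probe 11,12,15,3,10 => slot 10
Table: [952, —, —, 963, —, —, —, —, —, 791, 317, 810, 283, —, —, 742, 746]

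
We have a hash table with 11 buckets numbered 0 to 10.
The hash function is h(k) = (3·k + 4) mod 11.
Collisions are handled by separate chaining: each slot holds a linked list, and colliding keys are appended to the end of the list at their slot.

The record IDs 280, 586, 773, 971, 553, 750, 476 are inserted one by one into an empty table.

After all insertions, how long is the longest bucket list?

5

Insert 280: h=8, bucket 8 empty → new chain.
Insert 586: h=2, bucket 2 empty → new chain.
Insert 773: h=2, bucket 2 nonempty → append to chain.
Insert 971: h=2, bucket 2 nonempty → append to chain.
Insert 553: h=2, bucket 2 nonempty → append to chain.
Insert 750: h=10, bucket 10 empty → new chain.
Insert 476: h=2, bucket 2 nonempty → append to chain.
Final buckets:
0: —
1: —
2: 586 -> 773 -> 971 -> 553 -> 476
3: —
4: —
5: —
6: —
7: —
8: 280
9: —
10: 750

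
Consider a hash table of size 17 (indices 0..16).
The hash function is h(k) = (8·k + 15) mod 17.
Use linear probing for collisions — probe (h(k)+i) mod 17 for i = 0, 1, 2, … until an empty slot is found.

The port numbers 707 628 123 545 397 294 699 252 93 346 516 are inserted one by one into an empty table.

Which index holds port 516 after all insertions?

16

Insert 707: h=10, slot 10 empty → index 10.
Insert 628: h=7, slot 7 empty → index 7.
Insert 123: h=13, slot 13 empty → index 13.
Insert 545: h=6, slot 6 empty → index 6.
Insert 397: h=12, slot 12 empty → index 12.
Insert 294: h=4, slot 4 empty → index 4.
Insert 699: h=14, slot 14 empty → index 14.
Insert 252: h=8, slot 8 empty → index 8.
Insert 93: h=11, slot 11 empty → index 11.
Insert 346: h=12, slots 12,13,14 occupied → index 15.
Insert 516: h=12, slots 12,13,14,15 occupied → index 16.
Table: [∅, ∅, ∅, ∅, 294, ∅, 545, 628, 252, ∅, 707, 93, 397, 123, 699, 346, 516]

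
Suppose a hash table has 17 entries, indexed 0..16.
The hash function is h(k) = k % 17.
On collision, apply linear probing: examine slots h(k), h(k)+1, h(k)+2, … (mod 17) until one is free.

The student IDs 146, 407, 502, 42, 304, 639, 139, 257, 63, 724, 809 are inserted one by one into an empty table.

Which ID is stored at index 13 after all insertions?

724

146 hashes to 10; slot 10 is free → place at 10.
407 hashes to 16; slot 16 is free → place at 16.
502 hashes to 9; slot 9 is free → place at 9.
42 hashes to 8; slot 8 is free → place at 8.
304 hashes to 15; slot 15 is free → place at 15.
639 hashes to 10; 10 taken → place at 11.
139 hashes to 3; slot 3 is free → place at 3.
257 hashes to 2; slot 2 is free → place at 2.
63 hashes to 12; slot 12 is free → place at 12.
724 hashes to 10; 10,11,12 taken → place at 13.
809 hashes to 10; 10,11,12,13 taken → place at 14.
Table: [_, _, 257, 139, _, _, _, _, 42, 502, 146, 639, 63, 724, 809, 304, 407]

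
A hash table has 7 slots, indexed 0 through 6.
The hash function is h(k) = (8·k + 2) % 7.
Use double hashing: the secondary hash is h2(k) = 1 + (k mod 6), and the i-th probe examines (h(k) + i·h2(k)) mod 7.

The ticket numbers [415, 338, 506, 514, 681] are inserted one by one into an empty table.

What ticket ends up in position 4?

Insert 415: h=4, slot 4 empty → index 4.
Insert 338: h=4, h2=3, slot 4 occupied → index 0.
Insert 506: h=4, h2=3, slots 4,0 occupied → index 3.
Insert 514: h=5, slot 5 empty → index 5.
Insert 681: h=4, h2=4, slot 4 occupied → index 1.
Table: [338, 681, ∅, 506, 415, 514, ∅]

415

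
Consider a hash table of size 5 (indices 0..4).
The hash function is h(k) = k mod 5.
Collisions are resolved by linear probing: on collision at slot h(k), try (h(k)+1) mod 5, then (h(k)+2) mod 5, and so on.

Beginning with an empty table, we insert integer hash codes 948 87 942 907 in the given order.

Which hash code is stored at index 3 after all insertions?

948

Insert 948: h=3, slot 3 empty → index 3.
Insert 87: h=2, slot 2 empty → index 2.
Insert 942: h=2, slots 2,3 occupied → index 4.
Insert 907: h=2, slots 2,3,4 occupied → index 0.
Table: [907, ∅, 87, 948, 942]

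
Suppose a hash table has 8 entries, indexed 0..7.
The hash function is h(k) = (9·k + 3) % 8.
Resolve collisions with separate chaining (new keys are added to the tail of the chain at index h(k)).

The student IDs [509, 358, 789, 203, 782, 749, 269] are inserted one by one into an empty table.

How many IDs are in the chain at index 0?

509 -> bucket 0
358 -> bucket 1
789 -> bucket 0 (collision)
203 -> bucket 6
782 -> bucket 1 (collision)
749 -> bucket 0 (collision)
269 -> bucket 0 (collision)
Final buckets:
0: 509 -> 789 -> 749 -> 269
1: 358 -> 782
2: —
3: —
4: —
5: —
6: 203
7: —

4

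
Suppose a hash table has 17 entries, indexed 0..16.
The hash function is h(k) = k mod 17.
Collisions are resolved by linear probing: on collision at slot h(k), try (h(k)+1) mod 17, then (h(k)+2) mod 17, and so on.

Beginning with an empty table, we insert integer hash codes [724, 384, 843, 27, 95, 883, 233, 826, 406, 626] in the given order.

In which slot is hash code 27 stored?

724: h=10 => slot 10
384: h=10, probe 10,11 => slot 11
843: h=10, probe 10,11,12 => slot 12
27: h=10, probe 10,11,12,13 => slot 13
95: h=10, probe 10,11,12,13,14 => slot 14
883: h=16 => slot 16
233: h=12, probe 12,13,14,15 => slot 15
826: h=10, probe 10,11,12,13,14,15,16,0 => slot 0
406: h=15, probe 15,16,0,1 => slot 1
626: h=14, probe 14,15,16,0,1,2 => slot 2
Table: [826, 406, 626, ., ., ., ., ., ., ., 724, 384, 843, 27, 95, 233, 883]

13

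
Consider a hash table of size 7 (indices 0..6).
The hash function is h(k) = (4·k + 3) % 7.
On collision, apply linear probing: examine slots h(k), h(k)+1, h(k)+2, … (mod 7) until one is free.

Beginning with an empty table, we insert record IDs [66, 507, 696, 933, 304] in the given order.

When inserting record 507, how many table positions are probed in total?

2

Insert 66: h=1, slot 1 empty => index 1.
Insert 507: h=1, slot 1 occupied => index 2.
Insert 696: h=1, slots 1,2 occupied => index 3.
Insert 933: h=4, slot 4 empty => index 4.
Insert 304: h=1, slots 1,2,3,4 occupied => index 5.
Table: [., 66, 507, 696, 933, 304, .]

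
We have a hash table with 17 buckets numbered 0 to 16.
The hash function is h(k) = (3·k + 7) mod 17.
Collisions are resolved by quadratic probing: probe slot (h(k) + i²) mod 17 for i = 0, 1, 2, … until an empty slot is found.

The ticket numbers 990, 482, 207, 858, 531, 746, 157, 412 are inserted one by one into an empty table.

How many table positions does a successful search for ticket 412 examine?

Insert 990: h=2, slot 2 empty => index 2.
Insert 482: h=8, slot 8 empty => index 8.
Insert 207: h=16, slot 16 empty => index 16.
Insert 858: h=14, slot 14 empty => index 14.
Insert 531: h=2, slot 2 occupied => index 3.
Insert 746: h=1, slot 1 empty => index 1.
Insert 157: h=2, slots 2,3 occupied => index 6.
Insert 412: h=2, slots 2,3,6 occupied => index 11.
Table: [_, 746, 990, 531, _, _, 157, _, 482, _, _, 412, _, _, 858, _, 207]
Lookup 412: h=2, probe 2,3,6,11 → found at 11.

4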